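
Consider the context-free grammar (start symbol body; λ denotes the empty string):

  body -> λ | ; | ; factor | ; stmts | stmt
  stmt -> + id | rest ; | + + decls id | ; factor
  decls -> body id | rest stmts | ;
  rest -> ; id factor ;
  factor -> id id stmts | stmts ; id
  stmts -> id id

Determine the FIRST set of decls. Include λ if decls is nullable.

From decls -> body id: body nullable, take FIRST(body) ∪ {id} = { +, ;, id }.
From decls -> rest stmts: add FIRST(rest) = { ; }.
decls -> ; contributes {;}.
Union: FIRST(decls) = { +, ;, id }.

{ +, ;, id }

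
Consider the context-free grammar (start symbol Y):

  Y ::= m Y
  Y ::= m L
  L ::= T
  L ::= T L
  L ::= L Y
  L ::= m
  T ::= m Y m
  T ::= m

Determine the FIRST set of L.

From L ::= T: add FIRST(T) = { m }.
From L ::= T L: add FIRST(T) = { m }.
From L ::= L Y: add FIRST(L) = { m }.
L ::= m contributes {m}.
Union: FIRST(L) = { m }.

{ m }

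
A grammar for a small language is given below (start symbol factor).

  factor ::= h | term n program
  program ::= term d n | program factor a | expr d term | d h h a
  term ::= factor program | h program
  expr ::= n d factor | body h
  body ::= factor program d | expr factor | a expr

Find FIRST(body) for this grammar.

From body ::= factor program d: add FIRST(factor) = { h }.
From body ::= expr factor: add FIRST(expr) = { a, h, n }.
body ::= a expr contributes {a}.
Union: FIRST(body) = { a, h, n }.

{ a, h, n }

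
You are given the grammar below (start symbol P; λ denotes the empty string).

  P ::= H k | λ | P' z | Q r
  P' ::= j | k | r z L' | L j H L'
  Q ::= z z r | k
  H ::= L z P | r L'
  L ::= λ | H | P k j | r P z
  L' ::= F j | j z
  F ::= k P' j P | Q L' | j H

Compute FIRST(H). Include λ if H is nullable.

{ j, k, r, z }

From H ::= L z P: L nullable, take FIRST(L) ∪ {z} = { j, k, r, z }.
H ::= r L' contributes {r}.
Union: FIRST(H) = { j, k, r, z }.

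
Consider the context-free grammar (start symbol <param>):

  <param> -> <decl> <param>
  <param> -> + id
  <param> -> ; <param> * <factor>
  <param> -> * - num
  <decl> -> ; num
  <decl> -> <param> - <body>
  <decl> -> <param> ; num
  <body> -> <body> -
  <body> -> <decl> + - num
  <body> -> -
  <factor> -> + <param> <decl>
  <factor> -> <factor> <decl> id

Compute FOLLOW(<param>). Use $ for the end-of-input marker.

{ $, *, +, -, ; }

<param> is the start symbol, so $ ∈ FOLLOW(<param>).
In <param> -> <decl> <param>: <param> is at the end, add FOLLOW(<param>) = { $, *, +, -, ; }.
In <param> -> ; <param> * <factor>: add FIRST(* <factor>) = { * }.
In <decl> -> <param> - <body>: add FIRST(- <body>) = { - }.
In <decl> -> <param> ; num: add FIRST(; num) = { ; }.
In <factor> -> + <param> <decl>: add FIRST(<decl>) = { *, +, ; }.
Union: FOLLOW(<param>) = { $, *, +, -, ; }.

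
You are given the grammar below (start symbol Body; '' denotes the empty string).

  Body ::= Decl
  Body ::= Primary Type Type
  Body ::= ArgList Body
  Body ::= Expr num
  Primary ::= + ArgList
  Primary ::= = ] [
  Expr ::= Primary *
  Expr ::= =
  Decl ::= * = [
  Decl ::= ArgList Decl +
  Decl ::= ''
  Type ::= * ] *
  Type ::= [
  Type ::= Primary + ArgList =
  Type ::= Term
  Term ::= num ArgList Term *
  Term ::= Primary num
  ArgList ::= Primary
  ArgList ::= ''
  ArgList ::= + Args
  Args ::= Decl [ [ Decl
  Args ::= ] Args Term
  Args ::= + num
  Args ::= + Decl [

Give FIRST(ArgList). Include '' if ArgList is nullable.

{ +, =, '' }

From ArgList ::= Primary: add FIRST(Primary) = { +, = }.
ArgList ::= '' contributes ''.
ArgList ::= + Args contributes {+}.
Union: FIRST(ArgList) = { +, =, '' }.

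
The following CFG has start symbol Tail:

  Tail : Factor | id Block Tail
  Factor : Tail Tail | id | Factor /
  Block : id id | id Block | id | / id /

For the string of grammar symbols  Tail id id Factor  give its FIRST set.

Add FIRST(Tail) = { id }; Tail is not nullable, stop.

{ id }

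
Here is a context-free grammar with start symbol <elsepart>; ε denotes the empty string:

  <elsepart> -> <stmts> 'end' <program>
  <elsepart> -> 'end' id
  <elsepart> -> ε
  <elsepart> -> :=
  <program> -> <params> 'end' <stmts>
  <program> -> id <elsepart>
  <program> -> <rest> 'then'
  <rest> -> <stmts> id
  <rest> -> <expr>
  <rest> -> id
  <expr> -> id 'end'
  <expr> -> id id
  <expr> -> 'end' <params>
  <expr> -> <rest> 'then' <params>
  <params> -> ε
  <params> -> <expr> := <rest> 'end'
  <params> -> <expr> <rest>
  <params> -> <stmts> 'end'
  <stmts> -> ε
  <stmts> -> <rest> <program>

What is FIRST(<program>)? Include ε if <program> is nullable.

{ 'end', id }

From <program> -> <params> 'end' <stmts>: <params> nullable, take FIRST(<params>) ∪ {'end'} = { 'end', id }.
<program> -> id <elsepart> contributes {id}.
From <program> -> <rest> 'then': add FIRST(<rest>) = { 'end', id }.
Union: FIRST(<program>) = { 'end', id }.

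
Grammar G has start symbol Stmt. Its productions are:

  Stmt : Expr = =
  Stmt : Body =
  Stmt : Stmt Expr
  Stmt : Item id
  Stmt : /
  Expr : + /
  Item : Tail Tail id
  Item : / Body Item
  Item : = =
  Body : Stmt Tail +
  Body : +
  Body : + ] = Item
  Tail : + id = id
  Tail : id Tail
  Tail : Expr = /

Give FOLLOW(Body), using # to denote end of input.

In Stmt : Body =: add FIRST(=) = { = }.
In Item : / Body Item: add FIRST(Item) = { +, /, =, id }.
Union: FOLLOW(Body) = { +, /, =, id }.

{ +, /, =, id }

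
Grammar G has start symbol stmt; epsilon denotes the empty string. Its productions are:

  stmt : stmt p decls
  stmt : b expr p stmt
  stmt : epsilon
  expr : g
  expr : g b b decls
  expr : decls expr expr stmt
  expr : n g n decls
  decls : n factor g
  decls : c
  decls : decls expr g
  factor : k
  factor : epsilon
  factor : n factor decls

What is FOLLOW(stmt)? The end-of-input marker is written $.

{ $, b, c, g, n, p }

stmt is the start symbol, so $ ∈ FOLLOW(stmt).
In stmt : stmt p decls: add FIRST(p decls) = { p }.
In stmt : b expr p stmt: stmt is at the end, add FOLLOW(stmt) = { $, b, c, g, n, p }.
In expr : decls expr expr stmt: stmt is at the end, add FOLLOW(expr) = { b, c, g, n, p }.
Union: FOLLOW(stmt) = { $, b, c, g, n, p }.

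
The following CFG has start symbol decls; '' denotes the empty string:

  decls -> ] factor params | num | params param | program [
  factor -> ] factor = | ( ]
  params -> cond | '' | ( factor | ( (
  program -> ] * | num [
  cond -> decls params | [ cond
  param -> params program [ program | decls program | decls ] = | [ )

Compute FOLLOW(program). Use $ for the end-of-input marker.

In decls -> program [: add FIRST([) = { [ }.
In param -> params program [ program: add FIRST([ program) = { [ }.
In param -> params program [ program: program is at the end, add FOLLOW(param) = { $, (, [, ], num }.
In param -> decls program: program is at the end, add FOLLOW(param) = { $, (, [, ], num }.
Union: FOLLOW(program) = { $, (, [, ], num }.

{ $, (, [, ], num }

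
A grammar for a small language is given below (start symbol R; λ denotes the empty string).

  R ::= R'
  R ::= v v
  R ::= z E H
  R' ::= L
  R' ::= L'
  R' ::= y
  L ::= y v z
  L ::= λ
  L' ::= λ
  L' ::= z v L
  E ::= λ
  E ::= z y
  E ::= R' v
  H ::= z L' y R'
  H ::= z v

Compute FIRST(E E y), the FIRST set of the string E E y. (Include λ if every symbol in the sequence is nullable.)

{ v, y, z }

Add FIRST(E)\{λ} = { v, y, z }; E is nullable, continue.
Add FIRST(E)\{λ} = { v, y, z }; E is nullable, continue.
y is a terminal; add {y} and stop.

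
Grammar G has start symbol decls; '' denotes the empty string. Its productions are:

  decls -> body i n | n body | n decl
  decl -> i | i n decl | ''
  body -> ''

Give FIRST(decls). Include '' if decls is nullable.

{ i, n }

From decls -> body i n: body nullable, take FIRST(body) ∪ {i} = { i }.
decls -> n body contributes {n}.
decls -> n decl contributes {n}.
Union: FIRST(decls) = { i, n }.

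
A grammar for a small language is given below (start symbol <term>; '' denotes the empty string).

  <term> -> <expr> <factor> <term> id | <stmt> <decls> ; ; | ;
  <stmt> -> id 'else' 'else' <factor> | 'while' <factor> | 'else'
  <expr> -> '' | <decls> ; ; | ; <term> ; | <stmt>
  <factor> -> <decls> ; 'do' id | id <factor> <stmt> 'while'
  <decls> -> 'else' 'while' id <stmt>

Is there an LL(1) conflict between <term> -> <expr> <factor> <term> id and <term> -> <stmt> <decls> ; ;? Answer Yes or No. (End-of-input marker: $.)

FIRST(<expr> <factor> <term> id) = { 'else', 'while', ;, id } and FIRST(<stmt> <decls> ; ;) = { 'else', 'while', id }.
Both contain 'else', so the two alternatives are not disjoint — LL(1) conflict.

Yes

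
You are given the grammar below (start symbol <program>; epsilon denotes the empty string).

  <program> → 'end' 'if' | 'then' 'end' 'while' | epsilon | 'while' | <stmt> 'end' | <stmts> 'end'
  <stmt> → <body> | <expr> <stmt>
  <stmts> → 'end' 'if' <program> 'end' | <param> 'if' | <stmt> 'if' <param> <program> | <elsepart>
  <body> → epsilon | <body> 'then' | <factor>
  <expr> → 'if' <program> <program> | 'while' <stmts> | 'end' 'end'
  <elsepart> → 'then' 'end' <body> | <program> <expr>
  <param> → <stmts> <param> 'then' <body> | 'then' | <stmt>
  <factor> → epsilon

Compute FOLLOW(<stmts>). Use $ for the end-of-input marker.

In <program> → <stmts> 'end': add FIRST('end') = { 'end' }.
In <expr> → 'while' <stmts>: <stmts> is at the end, add FOLLOW(<expr>) = { 'end', 'if', 'then', 'while' }.
In <param> → <stmts> <param> 'then' <body>: add FIRST(<param> 'then' <body>) = { 'end', 'if', 'then', 'while' }.
Union: FOLLOW(<stmts>) = { 'end', 'if', 'then', 'while' }.

{ 'end', 'if', 'then', 'while' }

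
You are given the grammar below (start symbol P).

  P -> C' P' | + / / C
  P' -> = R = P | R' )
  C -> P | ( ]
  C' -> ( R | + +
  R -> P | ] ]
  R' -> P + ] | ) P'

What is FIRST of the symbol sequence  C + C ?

{ (, + }

Add FIRST(C) = { (, + }; C is not nullable, stop.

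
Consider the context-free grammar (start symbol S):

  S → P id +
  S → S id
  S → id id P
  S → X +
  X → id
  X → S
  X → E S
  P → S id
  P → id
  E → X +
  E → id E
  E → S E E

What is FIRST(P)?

{ id }

From P → S id: add FIRST(S) = { id }.
P → id contributes {id}.
Union: FIRST(P) = { id }.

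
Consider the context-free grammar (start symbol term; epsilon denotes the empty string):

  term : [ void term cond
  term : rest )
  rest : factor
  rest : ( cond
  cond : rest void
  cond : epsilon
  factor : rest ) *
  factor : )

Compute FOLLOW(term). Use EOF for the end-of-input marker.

term is the start symbol, so EOF ∈ FOLLOW(term).
In term : [ void term cond: add FIRST(cond)\{epsilon} = { (, ) }.
  Since cond is nullable, also add FOLLOW(term) = { EOF, (, ) }.
Union: FOLLOW(term) = { EOF, (, ) }.

{ EOF, (, ) }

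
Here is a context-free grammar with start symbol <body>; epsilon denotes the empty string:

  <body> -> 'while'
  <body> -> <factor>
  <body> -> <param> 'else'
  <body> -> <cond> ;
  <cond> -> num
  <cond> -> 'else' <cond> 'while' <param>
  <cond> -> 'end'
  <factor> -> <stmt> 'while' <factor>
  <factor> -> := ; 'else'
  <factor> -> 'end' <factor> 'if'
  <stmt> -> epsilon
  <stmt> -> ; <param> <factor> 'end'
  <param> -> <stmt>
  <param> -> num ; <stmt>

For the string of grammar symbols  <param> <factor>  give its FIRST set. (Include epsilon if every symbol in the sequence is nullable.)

{ 'end', 'while', :=, ;, num }

Add FIRST(<param>)\{epsilon} = { ;, num }; <param> is nullable, continue.
Add FIRST(<factor>) = { 'end', 'while', :=, ; }; <factor> is not nullable, stop.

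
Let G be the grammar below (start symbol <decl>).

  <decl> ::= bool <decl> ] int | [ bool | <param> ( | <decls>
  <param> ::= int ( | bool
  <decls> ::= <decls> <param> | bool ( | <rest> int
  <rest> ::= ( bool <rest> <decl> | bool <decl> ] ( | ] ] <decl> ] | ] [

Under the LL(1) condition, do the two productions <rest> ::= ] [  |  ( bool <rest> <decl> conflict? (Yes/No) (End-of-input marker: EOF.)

No

FIRST(] [) = { ] } and FIRST(( bool <rest> <decl>) = { ( }.
The FIRST sets are disjoint and neither alternative is nullable — no conflict.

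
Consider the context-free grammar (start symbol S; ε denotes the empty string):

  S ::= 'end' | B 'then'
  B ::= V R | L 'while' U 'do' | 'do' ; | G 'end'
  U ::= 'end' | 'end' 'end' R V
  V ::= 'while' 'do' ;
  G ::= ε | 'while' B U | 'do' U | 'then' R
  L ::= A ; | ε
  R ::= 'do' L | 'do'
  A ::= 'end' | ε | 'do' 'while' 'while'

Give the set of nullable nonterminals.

{ A, G, L }

Directly nullable (have an ε-production): G, L, A.
No other nonterminal has a production whose RHS symbols are all nullable.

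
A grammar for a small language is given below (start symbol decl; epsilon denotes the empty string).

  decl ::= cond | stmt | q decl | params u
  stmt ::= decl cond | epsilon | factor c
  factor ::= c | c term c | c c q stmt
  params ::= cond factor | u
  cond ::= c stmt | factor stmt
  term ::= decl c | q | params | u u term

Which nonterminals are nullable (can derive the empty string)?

{ decl, stmt }

Directly nullable (have an epsilon-production): stmt.
decl ::= stmt with every symbol nullable, so decl is nullable.
No other nonterminal has a production whose RHS symbols are all nullable.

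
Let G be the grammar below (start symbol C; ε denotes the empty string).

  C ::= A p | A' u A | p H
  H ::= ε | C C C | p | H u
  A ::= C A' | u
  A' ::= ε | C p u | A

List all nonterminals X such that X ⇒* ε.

Directly nullable (have an ε-production): H, A'.
No other nonterminal has a production whose RHS symbols are all nullable.

{ A', H }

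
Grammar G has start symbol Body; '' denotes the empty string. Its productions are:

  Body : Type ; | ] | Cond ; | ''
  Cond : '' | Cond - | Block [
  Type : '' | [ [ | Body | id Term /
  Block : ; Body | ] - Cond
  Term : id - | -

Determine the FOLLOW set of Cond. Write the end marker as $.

In Body : Cond ;: add FIRST(;) = { ; }.
In Cond : Cond -: add FIRST(-) = { - }.
In Block : ] - Cond: Cond is at the end, add FOLLOW(Block) = { [ }.
Union: FOLLOW(Cond) = { -, ;, [ }.

{ -, ;, [ }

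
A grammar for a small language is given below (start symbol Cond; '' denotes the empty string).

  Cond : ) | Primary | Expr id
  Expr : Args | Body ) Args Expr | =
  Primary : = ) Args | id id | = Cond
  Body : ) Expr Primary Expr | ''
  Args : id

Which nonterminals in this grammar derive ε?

Directly nullable (have an ''-production): Body.
No other nonterminal has a production whose RHS symbols are all nullable.

{ Body }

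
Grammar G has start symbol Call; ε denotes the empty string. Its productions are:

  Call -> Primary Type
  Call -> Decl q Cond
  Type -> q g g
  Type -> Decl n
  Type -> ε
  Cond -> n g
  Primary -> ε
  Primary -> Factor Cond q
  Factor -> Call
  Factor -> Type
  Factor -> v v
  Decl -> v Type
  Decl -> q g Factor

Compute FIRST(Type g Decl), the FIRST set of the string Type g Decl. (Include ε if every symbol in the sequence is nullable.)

{ g, q, v }

Add FIRST(Type)\{ε} = { q, v }; Type is nullable, continue.
g is a terminal; add {g} and stop.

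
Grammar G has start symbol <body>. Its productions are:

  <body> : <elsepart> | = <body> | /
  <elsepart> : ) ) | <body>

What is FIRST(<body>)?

From <body> : <elsepart>: add FIRST(<elsepart>) = { ), /, = }.
<body> : = <body> contributes {=}.
<body> : / contributes {/}.
Union: FIRST(<body>) = { ), /, = }.

{ ), /, = }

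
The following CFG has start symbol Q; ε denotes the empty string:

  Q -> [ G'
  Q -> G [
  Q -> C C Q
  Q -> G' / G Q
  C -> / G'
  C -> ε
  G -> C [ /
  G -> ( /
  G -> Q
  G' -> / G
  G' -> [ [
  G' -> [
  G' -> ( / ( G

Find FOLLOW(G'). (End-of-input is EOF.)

In Q -> [ G': G' is at the end, add FOLLOW(Q) = { EOF, (, /, [ }.
In Q -> G' / G Q: add FIRST(/ G Q) = { / }.
In C -> / G': G' is at the end, add FOLLOW(C) = { (, /, [ }.
Union: FOLLOW(G') = { EOF, (, /, [ }.

{ EOF, (, /, [ }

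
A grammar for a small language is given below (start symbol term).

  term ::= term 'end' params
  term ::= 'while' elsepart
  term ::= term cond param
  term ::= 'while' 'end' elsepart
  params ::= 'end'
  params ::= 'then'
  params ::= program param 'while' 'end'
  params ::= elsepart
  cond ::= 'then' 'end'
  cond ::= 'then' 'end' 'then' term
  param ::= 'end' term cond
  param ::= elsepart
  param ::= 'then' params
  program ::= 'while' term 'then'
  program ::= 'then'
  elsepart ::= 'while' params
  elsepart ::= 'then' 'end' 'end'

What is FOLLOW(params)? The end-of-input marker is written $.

{ $, 'end', 'then', 'while' }

In term ::= term 'end' params: params is at the end, add FOLLOW(term) = { $, 'end', 'then', 'while' }.
In param ::= 'then' params: params is at the end, add FOLLOW(param) = { $, 'end', 'then', 'while' }.
In elsepart ::= 'while' params: params is at the end, add FOLLOW(elsepart) = { $, 'end', 'then', 'while' }.
Union: FOLLOW(params) = { $, 'end', 'then', 'while' }.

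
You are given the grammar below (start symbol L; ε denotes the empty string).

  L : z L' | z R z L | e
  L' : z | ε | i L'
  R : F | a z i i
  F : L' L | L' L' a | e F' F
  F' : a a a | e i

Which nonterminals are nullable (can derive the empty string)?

Directly nullable (have an ε-production): L'.
No other nonterminal has a production whose RHS symbols are all nullable.

{ L' }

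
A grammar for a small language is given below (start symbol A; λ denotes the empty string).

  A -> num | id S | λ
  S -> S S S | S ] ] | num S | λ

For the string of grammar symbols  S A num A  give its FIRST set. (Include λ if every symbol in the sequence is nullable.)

{ ], id, num }

Add FIRST(S)\{λ} = { ], num }; S is nullable, continue.
Add FIRST(A)\{λ} = { id, num }; A is nullable, continue.
num is a terminal; add {num} and stop.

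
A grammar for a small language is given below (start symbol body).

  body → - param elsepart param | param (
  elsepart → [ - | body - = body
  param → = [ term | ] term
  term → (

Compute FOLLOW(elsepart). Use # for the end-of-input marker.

{ =, ] }

In body → - param elsepart param: add FIRST(param) = { =, ] }.
Union: FOLLOW(elsepart) = { =, ] }.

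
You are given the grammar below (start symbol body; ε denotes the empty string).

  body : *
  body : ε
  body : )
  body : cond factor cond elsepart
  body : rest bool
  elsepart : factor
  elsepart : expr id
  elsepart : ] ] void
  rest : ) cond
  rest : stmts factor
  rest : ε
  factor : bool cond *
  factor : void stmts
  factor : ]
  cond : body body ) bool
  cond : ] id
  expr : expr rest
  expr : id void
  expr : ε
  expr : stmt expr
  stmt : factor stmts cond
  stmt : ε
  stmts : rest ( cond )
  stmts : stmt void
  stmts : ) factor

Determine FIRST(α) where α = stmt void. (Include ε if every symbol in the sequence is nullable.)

Add FIRST(stmt)\{ε} = { ], bool, void }; stmt is nullable, continue.
void is a terminal; add {void} and stop.

{ ], bool, void }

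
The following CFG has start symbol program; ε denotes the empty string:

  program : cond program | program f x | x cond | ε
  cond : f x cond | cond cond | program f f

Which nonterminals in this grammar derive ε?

{ program }

Directly nullable (have an ε-production): program.
No other nonterminal has a production whose RHS symbols are all nullable.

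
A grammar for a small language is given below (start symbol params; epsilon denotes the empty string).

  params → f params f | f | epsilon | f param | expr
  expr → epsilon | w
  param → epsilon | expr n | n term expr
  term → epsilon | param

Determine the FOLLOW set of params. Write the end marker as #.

params is the start symbol, so # ∈ FOLLOW(params).
In params → f params f: add FIRST(f) = { f }.
Union: FOLLOW(params) = { #, f }.

{ #, f }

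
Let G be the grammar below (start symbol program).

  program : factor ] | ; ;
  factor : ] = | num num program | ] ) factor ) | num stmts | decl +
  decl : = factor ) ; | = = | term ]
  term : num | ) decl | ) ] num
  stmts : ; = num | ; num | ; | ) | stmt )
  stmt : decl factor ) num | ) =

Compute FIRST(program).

{ ), ;, =, ], num }

From program : factor ]: add FIRST(factor) = { ), =, ], num }.
program : ; ; contributes {;}.
Union: FIRST(program) = { ), ;, =, ], num }.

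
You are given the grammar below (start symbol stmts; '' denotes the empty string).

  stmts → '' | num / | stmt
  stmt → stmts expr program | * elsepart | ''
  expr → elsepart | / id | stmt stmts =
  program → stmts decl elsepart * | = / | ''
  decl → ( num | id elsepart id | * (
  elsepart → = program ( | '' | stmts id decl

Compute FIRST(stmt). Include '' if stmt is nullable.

From stmt → stmts expr program: stmts, expr, program nullable, take FIRST(stmts) ∪ FIRST(expr) ∪ FIRST(program) = { (, *, /, =, id, num }; also '' since the whole RHS is nullable.
stmt → * elsepart contributes {*}.
stmt → '' contributes ''.
Union: FIRST(stmt) = { (, *, /, =, id, num, '' }.

{ (, *, /, =, id, num, '' }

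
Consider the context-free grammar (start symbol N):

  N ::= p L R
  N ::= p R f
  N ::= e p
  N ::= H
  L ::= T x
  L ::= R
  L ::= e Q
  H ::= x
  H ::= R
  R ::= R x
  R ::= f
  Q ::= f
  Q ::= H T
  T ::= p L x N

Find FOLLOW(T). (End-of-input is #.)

In L ::= T x: add FIRST(x) = { x }.
In Q ::= H T: T is at the end, add FOLLOW(Q) = { f, x }.
Union: FOLLOW(T) = { f, x }.

{ f, x }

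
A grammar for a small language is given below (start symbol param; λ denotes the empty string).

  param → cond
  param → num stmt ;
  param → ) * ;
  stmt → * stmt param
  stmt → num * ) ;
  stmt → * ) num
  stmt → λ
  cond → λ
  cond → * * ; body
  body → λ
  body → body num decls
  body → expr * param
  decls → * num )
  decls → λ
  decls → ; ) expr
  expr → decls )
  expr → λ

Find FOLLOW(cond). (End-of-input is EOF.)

{ EOF, ), *, ;, num }

In param → cond: cond is at the end, add FOLLOW(param) = { EOF, ), *, ;, num }.
Union: FOLLOW(cond) = { EOF, ), *, ;, num }.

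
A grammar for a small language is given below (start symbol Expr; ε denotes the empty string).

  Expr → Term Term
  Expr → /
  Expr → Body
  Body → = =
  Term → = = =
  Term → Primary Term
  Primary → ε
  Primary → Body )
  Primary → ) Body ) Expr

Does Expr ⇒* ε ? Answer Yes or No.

Nullable nonterminals: Primary.
No production of Expr has an RHS whose symbols are all nullable, so Expr is not nullable.

No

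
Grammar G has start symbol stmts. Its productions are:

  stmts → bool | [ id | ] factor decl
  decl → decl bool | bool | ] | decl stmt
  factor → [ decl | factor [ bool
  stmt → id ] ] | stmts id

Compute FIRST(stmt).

{ [, ], bool, id }

stmt → id ] ] contributes {id}.
From stmt → stmts id: add FIRST(stmts) = { [, ], bool }.
Union: FIRST(stmt) = { [, ], bool, id }.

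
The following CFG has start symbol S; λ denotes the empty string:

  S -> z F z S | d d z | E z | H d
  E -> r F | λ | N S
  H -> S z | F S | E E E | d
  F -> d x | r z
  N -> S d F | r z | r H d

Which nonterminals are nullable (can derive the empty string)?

Directly nullable (have an λ-production): E.
H -> E E E with every symbol nullable, so H is nullable.
No other nonterminal has a production whose RHS symbols are all nullable.

{ E, H }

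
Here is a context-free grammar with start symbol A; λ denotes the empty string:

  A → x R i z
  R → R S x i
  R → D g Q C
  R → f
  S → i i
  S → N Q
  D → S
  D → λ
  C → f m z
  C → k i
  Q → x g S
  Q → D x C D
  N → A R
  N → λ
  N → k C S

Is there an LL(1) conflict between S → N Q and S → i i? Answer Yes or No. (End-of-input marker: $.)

Yes

FIRST(N Q) = { i, k, x } and FIRST(i i) = { i }.
Both contain i, so the two alternatives are not disjoint — LL(1) conflict.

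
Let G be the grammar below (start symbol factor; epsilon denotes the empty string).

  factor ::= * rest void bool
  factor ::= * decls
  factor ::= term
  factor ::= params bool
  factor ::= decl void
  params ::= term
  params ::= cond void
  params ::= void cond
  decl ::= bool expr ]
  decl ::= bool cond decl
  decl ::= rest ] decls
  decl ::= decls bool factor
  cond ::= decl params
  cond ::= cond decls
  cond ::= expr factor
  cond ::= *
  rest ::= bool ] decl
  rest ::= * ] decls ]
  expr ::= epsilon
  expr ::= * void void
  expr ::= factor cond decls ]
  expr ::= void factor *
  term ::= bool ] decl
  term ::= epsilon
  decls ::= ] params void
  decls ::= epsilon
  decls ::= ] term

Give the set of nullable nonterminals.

Directly nullable (have an epsilon-production): expr, term, decls.
cond ::= cond decls with every symbol nullable, so cond is nullable.
factor ::= term with every symbol nullable, so factor is nullable.
params ::= term with every symbol nullable, so params is nullable.
No other nonterminal has a production whose RHS symbols are all nullable.

{ cond, decls, expr, factor, params, term }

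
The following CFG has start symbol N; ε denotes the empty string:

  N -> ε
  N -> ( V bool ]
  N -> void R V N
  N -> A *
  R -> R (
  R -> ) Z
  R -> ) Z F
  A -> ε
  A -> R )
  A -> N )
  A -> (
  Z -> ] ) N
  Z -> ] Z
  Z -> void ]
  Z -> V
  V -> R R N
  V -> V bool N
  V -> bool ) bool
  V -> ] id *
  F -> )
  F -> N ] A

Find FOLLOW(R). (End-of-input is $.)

{ $, (, ), *, ], bool, void }

In N -> void R V N: add FIRST(V N) = { ), ], bool }.
In R -> R (: add FIRST(() = { ( }.
In A -> R ): add FIRST()) = { ) }.
In V -> R R N: add FIRST(R N) = { ) }.
In V -> R R N: add FIRST(N)\{ε} = { (, ), *, void }.
  Since N is nullable, also add FOLLOW(V) = { $, (, ), *, ], bool, void }.
Union: FOLLOW(R) = { $, (, ), *, ], bool, void }.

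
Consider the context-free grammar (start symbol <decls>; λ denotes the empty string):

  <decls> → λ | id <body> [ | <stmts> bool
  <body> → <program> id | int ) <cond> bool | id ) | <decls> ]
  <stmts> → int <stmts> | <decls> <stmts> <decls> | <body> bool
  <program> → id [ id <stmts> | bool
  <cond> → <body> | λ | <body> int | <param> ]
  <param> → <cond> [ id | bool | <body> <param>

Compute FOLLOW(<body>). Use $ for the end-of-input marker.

In <decls> → id <body> [: add FIRST([) = { [ }.
In <stmts> → <body> bool: add FIRST(bool) = { bool }.
In <cond> → <body>: <body> is at the end, add FOLLOW(<cond>) = { [, bool }.
In <cond> → <body> int: add FIRST(int) = { int }.
In <param> → <body> <param>: add FIRST(<param>) = { [, ], bool, id, int }.
Union: FOLLOW(<body>) = { [, ], bool, id, int }.

{ [, ], bool, id, int }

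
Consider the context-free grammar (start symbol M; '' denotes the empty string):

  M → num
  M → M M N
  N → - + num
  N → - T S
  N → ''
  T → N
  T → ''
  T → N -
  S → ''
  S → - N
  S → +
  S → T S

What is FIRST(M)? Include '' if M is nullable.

{ num }

M → num contributes {num}.
From M → M M N: add FIRST(M) = { num }.
Union: FIRST(M) = { num }.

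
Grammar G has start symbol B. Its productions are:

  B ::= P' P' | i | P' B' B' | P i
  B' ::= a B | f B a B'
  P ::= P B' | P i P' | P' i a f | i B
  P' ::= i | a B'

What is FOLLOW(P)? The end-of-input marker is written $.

In B ::= P i: add FIRST(i) = { i }.
In P ::= P B': add FIRST(B') = { a, f }.
In P ::= P i P': add FIRST(i P') = { i }.
Union: FOLLOW(P) = { a, f, i }.

{ a, f, i }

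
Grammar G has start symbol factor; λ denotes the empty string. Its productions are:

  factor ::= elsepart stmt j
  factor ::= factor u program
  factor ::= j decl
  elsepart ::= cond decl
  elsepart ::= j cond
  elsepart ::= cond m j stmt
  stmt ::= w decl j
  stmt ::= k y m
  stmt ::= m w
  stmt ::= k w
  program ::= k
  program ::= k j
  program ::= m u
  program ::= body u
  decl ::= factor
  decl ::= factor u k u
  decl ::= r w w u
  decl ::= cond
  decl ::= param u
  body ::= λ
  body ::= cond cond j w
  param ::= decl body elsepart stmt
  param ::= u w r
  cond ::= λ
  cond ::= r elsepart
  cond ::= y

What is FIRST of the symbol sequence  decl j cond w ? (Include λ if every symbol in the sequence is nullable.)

{ j, k, m, r, u, w, y }

Add FIRST(decl)\{λ} = { j, k, m, r, u, w, y }; decl is nullable, continue.
j is a terminal; add {j} and stop.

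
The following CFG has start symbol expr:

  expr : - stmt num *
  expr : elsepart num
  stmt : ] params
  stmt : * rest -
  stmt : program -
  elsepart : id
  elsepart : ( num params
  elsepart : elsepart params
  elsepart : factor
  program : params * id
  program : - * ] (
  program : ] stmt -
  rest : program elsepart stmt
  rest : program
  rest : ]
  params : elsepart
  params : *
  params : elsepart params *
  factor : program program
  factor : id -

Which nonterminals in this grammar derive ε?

{ } (none)

No nonterminal has an empty production or an RHS whose symbols are all nullable.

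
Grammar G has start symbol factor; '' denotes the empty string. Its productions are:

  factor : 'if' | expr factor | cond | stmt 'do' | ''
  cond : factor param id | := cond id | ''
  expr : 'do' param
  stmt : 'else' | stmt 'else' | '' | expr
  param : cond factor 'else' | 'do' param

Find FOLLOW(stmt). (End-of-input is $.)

In factor : stmt 'do': add FIRST('do') = { 'do' }.
In stmt : stmt 'else': add FIRST('else') = { 'else' }.
Union: FOLLOW(stmt) = { 'do', 'else' }.

{ 'do', 'else' }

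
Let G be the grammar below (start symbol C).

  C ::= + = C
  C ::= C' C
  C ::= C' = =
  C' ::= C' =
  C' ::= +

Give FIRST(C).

{ + }

C ::= + = C contributes {+}.
From C ::= C' C: add FIRST(C') = { + }.
From C ::= C' = =: add FIRST(C') = { + }.
Union: FIRST(C) = { + }.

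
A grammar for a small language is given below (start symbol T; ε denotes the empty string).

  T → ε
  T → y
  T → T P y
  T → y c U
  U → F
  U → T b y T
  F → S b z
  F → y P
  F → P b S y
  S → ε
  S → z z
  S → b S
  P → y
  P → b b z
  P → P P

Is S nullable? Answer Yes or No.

Yes

S has an ε-production, so S ⇒ ε.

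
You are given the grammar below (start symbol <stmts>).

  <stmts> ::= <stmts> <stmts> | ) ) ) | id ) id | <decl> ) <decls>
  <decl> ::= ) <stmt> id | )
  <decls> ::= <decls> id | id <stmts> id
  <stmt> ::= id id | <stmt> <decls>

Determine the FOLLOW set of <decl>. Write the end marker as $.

In <stmts> ::= <decl> ) <decls>: add FIRST() <decls>) = { ) }.
Union: FOLLOW(<decl>) = { ) }.

{ ) }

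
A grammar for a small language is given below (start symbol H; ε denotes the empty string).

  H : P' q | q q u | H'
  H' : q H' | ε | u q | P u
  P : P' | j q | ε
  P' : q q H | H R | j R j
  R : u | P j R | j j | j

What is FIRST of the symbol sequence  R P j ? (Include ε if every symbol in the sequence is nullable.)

{ j, q, u }

Add FIRST(R) = { j, q, u }; R is not nullable, stop.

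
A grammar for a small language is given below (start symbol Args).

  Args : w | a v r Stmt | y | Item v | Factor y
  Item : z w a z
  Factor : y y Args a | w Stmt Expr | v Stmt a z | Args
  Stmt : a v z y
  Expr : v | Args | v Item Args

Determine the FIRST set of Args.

Args : w contributes {w}.
Args : a v r Stmt contributes {a}.
Args : y contributes {y}.
From Args : Item v: add FIRST(Item) = { z }.
From Args : Factor y: add FIRST(Factor) = { a, v, w, y, z }.
Union: FIRST(Args) = { a, v, w, y, z }.

{ a, v, w, y, z }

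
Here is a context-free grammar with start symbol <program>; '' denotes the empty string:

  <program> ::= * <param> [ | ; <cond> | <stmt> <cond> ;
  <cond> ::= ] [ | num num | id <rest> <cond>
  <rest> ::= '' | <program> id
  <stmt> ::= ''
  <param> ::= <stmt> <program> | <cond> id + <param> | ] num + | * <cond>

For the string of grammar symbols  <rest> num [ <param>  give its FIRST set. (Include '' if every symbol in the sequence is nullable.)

{ *, ;, ], id, num }

Add FIRST(<rest>)\{''} = { *, ;, ], id, num }; <rest> is nullable, continue.
num is a terminal; add {num} and stop.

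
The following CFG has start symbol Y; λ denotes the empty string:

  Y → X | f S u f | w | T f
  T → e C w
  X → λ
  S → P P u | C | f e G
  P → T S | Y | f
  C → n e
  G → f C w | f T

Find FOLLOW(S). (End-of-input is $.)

{ e, f, u, w }

In Y → f S u f: add FIRST(u f) = { u }.
In P → T S: S is at the end, add FOLLOW(P) = { e, f, u, w }.
Union: FOLLOW(S) = { e, f, u, w }.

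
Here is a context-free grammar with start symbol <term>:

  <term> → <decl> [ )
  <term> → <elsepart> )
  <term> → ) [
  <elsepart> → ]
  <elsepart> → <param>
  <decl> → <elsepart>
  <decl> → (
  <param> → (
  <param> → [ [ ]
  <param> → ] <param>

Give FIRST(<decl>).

{ (, [, ] }

From <decl> → <elsepart>: add FIRST(<elsepart>) = { (, [, ] }.
<decl> → ( contributes {(}.
Union: FIRST(<decl>) = { (, [, ] }.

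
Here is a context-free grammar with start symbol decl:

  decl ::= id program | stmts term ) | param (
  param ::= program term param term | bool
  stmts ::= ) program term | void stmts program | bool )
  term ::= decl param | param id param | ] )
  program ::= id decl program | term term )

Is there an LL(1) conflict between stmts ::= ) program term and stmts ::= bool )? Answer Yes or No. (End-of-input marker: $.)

No

FIRST() program term) = { ) } and FIRST(bool )) = { bool }.
The FIRST sets are disjoint and neither alternative is nullable — no conflict.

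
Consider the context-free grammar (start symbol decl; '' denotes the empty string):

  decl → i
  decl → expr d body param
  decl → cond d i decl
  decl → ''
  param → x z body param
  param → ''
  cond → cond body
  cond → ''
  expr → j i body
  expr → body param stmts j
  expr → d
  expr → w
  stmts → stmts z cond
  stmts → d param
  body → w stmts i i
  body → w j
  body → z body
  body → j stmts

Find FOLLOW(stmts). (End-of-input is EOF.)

In expr → body param stmts j: add FIRST(j) = { j }.
In stmts → stmts z cond: add FIRST(z cond) = { z }.
In body → w stmts i i: add FIRST(i i) = { i }.
In body → j stmts: stmts is at the end, add FOLLOW(body) = { EOF, d, i, j, w, x, z }.
Union: FOLLOW(stmts) = { EOF, d, i, j, w, x, z }.

{ EOF, d, i, j, w, x, z }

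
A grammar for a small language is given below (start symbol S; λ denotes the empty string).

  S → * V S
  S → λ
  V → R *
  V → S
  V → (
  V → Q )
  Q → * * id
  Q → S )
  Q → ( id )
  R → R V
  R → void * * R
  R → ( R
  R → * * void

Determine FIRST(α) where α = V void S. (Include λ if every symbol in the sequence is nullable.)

{ (, ), *, void }

Add FIRST(V)\{λ} = { (, ), *, void }; V is nullable, continue.
void is a terminal; add {void} and stop.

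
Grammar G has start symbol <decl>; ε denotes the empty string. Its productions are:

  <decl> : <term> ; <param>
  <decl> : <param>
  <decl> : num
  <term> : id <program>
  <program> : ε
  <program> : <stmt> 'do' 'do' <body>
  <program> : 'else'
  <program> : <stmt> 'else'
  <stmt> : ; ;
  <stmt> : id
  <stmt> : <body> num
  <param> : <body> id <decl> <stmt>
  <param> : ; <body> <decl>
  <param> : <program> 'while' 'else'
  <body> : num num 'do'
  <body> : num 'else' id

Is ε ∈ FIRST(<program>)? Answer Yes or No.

<program> has an ε-production, so <program> ⇒ ε.

Yes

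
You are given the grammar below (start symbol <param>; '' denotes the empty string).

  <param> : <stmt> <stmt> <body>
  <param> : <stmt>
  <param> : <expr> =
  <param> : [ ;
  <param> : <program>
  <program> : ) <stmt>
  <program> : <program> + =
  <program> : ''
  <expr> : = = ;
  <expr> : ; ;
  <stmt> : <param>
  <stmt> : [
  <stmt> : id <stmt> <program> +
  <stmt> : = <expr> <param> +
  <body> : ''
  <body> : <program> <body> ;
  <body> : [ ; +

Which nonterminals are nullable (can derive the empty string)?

{ <body>, <param>, <program>, <stmt> }

Directly nullable (have an ''-production): <program>, <body>.
<stmt> : <param> with every symbol nullable, so <stmt> is nullable.
<param> : <stmt> <stmt> <body> with every symbol nullable, so <param> is nullable.
No other nonterminal has a production whose RHS symbols are all nullable.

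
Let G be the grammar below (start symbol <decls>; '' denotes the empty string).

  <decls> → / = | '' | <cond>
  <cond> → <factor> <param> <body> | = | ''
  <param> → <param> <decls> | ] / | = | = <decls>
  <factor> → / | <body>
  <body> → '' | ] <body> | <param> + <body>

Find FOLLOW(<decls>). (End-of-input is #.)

{ #, +, /, =, ] }

<decls> is the start symbol, so # ∈ FOLLOW(<decls>).
In <param> → <param> <decls>: <decls> is at the end, add FOLLOW(<param>) = { #, +, /, =, ] }.
In <param> → = <decls>: <decls> is at the end, add FOLLOW(<param>) = { #, +, /, =, ] }.
Union: FOLLOW(<decls>) = { #, +, /, =, ] }.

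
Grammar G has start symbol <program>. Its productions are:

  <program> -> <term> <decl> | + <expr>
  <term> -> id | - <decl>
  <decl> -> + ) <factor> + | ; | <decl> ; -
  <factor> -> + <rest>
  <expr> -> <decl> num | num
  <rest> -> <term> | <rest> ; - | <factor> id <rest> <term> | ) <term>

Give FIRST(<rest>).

{ ), +, -, id }

From <rest> -> <term>: add FIRST(<term>) = { -, id }.
From <rest> -> <rest> ; -: add FIRST(<rest>) = { ), +, -, id }.
From <rest> -> <factor> id <rest> <term>: add FIRST(<factor>) = { + }.
<rest> -> ) <term> contributes {)}.
Union: FIRST(<rest>) = { ), +, -, id }.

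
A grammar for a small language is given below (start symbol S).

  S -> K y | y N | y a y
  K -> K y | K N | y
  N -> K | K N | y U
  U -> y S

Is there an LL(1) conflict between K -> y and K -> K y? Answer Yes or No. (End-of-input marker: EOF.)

FIRST(y) = { y } and FIRST(K y) = { y }.
Both contain y, so the two alternatives are not disjoint — LL(1) conflict.

Yes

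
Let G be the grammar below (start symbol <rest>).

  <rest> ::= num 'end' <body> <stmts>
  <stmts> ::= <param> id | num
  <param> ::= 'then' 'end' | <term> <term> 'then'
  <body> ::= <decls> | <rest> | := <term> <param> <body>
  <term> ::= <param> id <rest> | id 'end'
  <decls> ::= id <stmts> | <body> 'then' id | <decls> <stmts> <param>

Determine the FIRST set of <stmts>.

From <stmts> ::= <param> id: add FIRST(<param>) = { 'then', id }.
<stmts> ::= num contributes {num}.
Union: FIRST(<stmts>) = { 'then', id, num }.

{ 'then', id, num }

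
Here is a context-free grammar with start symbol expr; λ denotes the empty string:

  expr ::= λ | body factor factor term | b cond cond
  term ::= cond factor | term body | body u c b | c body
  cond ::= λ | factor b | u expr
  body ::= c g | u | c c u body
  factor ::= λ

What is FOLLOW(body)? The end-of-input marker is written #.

In expr ::= body factor factor term: add FIRST(factor factor term)\{λ} = { b, c, u }.
  Since factor factor term is nullable, also add FOLLOW(expr) = { #, b, c, u }.
In term ::= term body: body is at the end, add FOLLOW(term) = { #, b, c, u }.
In term ::= body u c b: add FIRST(u c b) = { u }.
In term ::= c body: body is at the end, add FOLLOW(term) = { #, b, c, u }.
In body ::= c c u body: body is at the end, add FOLLOW(body) = { #, b, c, u }.
Union: FOLLOW(body) = { #, b, c, u }.

{ #, b, c, u }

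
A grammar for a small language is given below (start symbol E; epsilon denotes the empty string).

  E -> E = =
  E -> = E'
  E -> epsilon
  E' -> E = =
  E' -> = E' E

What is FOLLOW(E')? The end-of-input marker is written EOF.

In E -> = E': E' is at the end, add FOLLOW(E) = { EOF, = }.
In E' -> = E' E: add FIRST(E)\{epsilon} = { = }.
  Since E is nullable, also add FOLLOW(E') = { EOF, = }.
Union: FOLLOW(E') = { EOF, = }.

{ EOF, = }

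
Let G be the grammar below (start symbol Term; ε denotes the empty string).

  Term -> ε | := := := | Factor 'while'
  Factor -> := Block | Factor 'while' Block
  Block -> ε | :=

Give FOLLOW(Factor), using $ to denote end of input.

{ 'while' }

In Term -> Factor 'while': add FIRST('while') = { 'while' }.
In Factor -> Factor 'while' Block: add FIRST('while' Block) = { 'while' }.
Union: FOLLOW(Factor) = { 'while' }.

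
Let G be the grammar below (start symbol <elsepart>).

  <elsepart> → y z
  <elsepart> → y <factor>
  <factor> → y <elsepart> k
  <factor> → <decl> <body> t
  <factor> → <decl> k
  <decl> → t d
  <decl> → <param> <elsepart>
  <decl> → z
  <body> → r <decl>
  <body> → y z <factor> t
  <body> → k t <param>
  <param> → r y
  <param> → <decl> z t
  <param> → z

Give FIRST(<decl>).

<decl> → t d contributes {t}.
From <decl> → <param> <elsepart>: add FIRST(<param>) = { r, t, z }.
<decl> → z contributes {z}.
Union: FIRST(<decl>) = { r, t, z }.

{ r, t, z }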